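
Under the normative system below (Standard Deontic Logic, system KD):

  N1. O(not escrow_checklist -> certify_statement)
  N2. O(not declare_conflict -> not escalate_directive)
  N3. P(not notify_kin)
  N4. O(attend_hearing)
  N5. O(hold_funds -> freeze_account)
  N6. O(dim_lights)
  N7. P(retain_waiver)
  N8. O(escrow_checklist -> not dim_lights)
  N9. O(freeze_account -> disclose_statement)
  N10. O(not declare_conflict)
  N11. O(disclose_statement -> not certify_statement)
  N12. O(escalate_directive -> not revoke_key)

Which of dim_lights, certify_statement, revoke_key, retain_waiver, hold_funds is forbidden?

hold_funds

Premise 6 states O(dim_lights) outright.
The contrapositive of premise 8 (O(escrow_checklist -> not dim_lights)) is O(dim_lights -> not escrow_checklist), and O(dim_lights) is already established, so O(not escrow_checklist).
From O(not escrow_checklist) and premise 1, O(not escrow_checklist -> certify_statement), we obtain O(certify_statement).
The contrapositive of premise 11 (O(disclose_statement -> not certify_statement)) is O(certify_statement -> not disclose_statement), and O(certify_statement) is already established, so O(not disclose_statement).
Premise 9, O(freeze_account -> disclose_statement), contraposes to O(not disclose_statement -> not freeze_account); with O(not disclose_statement) we get O(not freeze_account).
Premise 5 is O(hold_funds -> freeze_account); contrapositively O(not freeze_account -> not hold_funds). Since O(not freeze_account) holds, K gives O(not hold_funds).
So O(not hold_funds) holds, i.e. hold_funds is forbidden. None of the other listed options is forbidden under the premises.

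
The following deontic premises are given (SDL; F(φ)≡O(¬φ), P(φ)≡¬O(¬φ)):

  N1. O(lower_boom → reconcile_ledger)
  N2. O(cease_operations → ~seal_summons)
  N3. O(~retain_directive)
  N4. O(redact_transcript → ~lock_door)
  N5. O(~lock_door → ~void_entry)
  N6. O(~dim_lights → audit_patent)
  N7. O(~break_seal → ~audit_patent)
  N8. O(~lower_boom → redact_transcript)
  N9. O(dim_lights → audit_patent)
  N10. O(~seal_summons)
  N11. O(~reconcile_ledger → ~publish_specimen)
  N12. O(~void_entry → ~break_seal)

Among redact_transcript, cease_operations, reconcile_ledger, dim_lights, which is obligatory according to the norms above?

reconcile_ledger

By case analysis on ~dim_lights: premise 6 gives O(~dim_lights → audit_patent) and premise 9 gives O(dim_lights → audit_patent), so O(audit_patent) either way.
The contrapositive of premise 7 (O(~break_seal → ~audit_patent)) is O(audit_patent → break_seal), and O(audit_patent) is already established, so O(break_seal).
The contrapositive of premise 12 (O(~void_entry → ~break_seal)) is O(break_seal → void_entry), and O(break_seal) is already established, so O(void_entry).
Premise 5, O(~lock_door → ~void_entry), contraposes to O(void_entry → lock_door); with O(void_entry) we get O(lock_door).
The contrapositive of premise 4 (O(redact_transcript → ~lock_door)) is O(lock_door → ~redact_transcript), and O(lock_door) is already established, so O(~redact_transcript).
Premise 8 is O(~lower_boom → redact_transcript); contrapositively O(~redact_transcript → lower_boom). Since O(~redact_transcript) holds, K gives O(lower_boom).
Premise 1 is O(lower_boom → reconcile_ledger); since O(lower_boom), deontic closure gives O(reconcile_ledger).
So O(reconcile_ledger) holds — reconcile_ledger is obligatory. None of the other listed options is made obligatory by any chain of premises.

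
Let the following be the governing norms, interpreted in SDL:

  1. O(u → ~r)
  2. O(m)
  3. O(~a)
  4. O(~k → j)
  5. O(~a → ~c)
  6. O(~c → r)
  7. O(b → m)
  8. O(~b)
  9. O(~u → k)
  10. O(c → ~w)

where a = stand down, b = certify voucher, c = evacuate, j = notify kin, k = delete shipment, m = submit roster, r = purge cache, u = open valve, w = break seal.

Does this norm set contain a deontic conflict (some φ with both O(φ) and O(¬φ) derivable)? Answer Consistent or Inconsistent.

Consistent

Premise 7 is O(b → m); even if O(m) held, inferring O(b) would be affirming the consequent — invalid.
So O(b) is not derivable, and the apparent clash with O(~b) does not arise.
A world satisfying every obligation exists (e.g. a=false, b=false, c=false, j=false, k=true, m=true, r=true, u=false, w=false); no atom is both obligatory and forbidden, so the set is consistent.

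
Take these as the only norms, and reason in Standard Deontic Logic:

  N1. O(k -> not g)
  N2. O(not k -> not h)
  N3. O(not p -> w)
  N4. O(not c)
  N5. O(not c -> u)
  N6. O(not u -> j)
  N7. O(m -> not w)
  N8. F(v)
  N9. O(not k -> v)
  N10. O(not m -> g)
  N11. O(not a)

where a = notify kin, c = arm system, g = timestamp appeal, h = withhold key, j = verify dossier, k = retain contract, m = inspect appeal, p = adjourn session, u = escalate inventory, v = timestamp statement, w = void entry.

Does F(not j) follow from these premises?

Premise 6 is O(not u -> j), but O(not u) is not derivable from the premises, so it does not yield O(j).
No other premise forces O(j). An ideal world satisfying every premise can still have not j true, so F(not j) is not derivable.

No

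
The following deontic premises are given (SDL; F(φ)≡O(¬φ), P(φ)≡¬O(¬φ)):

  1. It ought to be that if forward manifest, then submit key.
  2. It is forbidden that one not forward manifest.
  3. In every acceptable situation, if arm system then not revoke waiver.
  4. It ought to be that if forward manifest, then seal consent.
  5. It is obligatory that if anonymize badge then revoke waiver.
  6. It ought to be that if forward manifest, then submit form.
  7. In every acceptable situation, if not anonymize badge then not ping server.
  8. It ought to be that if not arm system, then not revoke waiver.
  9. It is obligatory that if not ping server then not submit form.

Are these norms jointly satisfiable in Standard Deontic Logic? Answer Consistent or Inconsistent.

By case analysis on arm_system: premise 3 gives O(arm_system → ¬revoke_waiver) and premise 8 gives O(¬arm_system → ¬revoke_waiver), so O(¬revoke_waiver) either way.
Premise 5 is O(anonymize_badge → revoke_waiver); contrapositively O(¬revoke_waiver → ¬anonymize_badge). Since O(¬revoke_waiver) holds, K gives O(¬anonymize_badge).
Applying K to premise 7 (O(¬anonymize_badge → ¬ping_server)) and O(¬anonymize_badge) yields O(¬ping_server).
With premise 9, O(¬ping_server → ¬submit_form), the K-axiom yields O(¬submit_form).
Premise 6, O(forward_manifest → submit_form), contraposes to O(¬submit_form → ¬forward_manifest); with O(¬submit_form) we get O(¬forward_manifest).
But premise 2, F(¬forward_manifest), means O(forward_manifest).
We now have both O(¬forward_manifest) and O(forward_manifest) — forward_manifest is simultaneously obligatory and forbidden, violating the D-axiom.

Inconsistent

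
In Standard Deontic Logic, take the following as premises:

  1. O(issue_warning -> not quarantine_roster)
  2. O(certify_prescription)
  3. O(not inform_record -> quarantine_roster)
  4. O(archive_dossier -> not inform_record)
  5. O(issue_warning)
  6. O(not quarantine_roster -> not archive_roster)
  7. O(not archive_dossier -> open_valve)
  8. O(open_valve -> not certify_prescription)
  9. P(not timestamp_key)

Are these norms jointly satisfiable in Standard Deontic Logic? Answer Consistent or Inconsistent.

Inconsistent

From premise 2 we have O(certify_prescription).
Premise 8 is O(open_valve -> not certify_prescription); contrapositively O(certify_prescription -> not open_valve). Since O(certify_prescription) holds, K gives O(not open_valve).
Premise 7 is O(not archive_dossier -> open_valve); contrapositively O(not open_valve -> archive_dossier). Since O(not open_valve) holds, K gives O(archive_dossier).
Applying K to premise 4 (O(archive_dossier -> not inform_record)) and O(archive_dossier) yields O(not inform_record).
With premise 3, O(not inform_record -> quarantine_roster), the K-axiom yields O(quarantine_roster).
Premise 1, O(issue_warning -> not quarantine_roster), contraposes to O(quarantine_roster -> not issue_warning); with O(quarantine_roster) we get O(not issue_warning).
However, premise 5 gives O(issue_warning).
We now have both O(not issue_warning) and O(issue_warning) — issue_warning is simultaneously obligatory and forbidden, violating the D-axiom.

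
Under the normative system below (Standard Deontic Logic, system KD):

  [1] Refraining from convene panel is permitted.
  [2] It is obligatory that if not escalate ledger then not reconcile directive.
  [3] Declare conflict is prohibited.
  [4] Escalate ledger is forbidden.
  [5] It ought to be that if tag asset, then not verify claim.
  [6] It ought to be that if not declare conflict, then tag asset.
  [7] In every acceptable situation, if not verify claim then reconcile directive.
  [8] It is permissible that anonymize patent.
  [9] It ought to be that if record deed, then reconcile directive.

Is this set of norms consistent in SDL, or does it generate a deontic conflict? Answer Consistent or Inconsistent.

Inconsistent

Premise 3, F(declare_conflict), is equivalent to O(¬declare_conflict).
Applying K to premise 6 (O(¬declare_conflict → tag_asset)) and O(¬declare_conflict) yields O(tag_asset).
From O(tag_asset) and premise 5, O(tag_asset → ¬verify_claim), we obtain O(¬verify_claim).
From O(¬verify_claim) and premise 7, O(¬verify_claim → reconcile_directive), we obtain O(reconcile_directive).
Premise 2, O(¬escalate_ledger → ¬reconcile_directive), contraposes to O(reconcile_directive → escalate_ledger); with O(reconcile_directive) we get O(escalate_ledger).
However, F(escalate_ledger) at premise 4 amounts to O(¬escalate_ledger).
We now have both O(escalate_ledger) and O(¬escalate_ledger) — escalate_ledger is simultaneously obligatory and forbidden, violating the D-axiom.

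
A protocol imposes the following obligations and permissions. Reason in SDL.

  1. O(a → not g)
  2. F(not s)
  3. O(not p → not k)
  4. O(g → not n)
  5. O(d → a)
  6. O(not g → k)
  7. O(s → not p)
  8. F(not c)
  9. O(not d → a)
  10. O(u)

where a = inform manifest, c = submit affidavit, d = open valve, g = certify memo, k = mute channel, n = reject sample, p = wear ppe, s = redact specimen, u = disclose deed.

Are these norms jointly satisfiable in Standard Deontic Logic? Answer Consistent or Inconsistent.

Inconsistent

Premises 9 and 5 are O(not d → a) and O(d → a); every ideal world satisfies not d or d, so in either case a holds — hence O(a).
Applying K to premise 1 (O(a → not g)) and O(a) yields O(not g).
Applying K to premise 6 (O(not g → k)) and O(not g) yields O(k).
The contrapositive of premise 3 (O(not p → not k)) is O(k → p), and O(k) is already established, so O(p).
The contrapositive of premise 7 (O(s → not p)) is O(p → not s), and O(p) is already established, so O(not s).
Yet premise 2 is F(not s), i.e. O(s).
We now have both O(not s) and O(s) — s is simultaneously obligatory and forbidden, violating the D-axiom.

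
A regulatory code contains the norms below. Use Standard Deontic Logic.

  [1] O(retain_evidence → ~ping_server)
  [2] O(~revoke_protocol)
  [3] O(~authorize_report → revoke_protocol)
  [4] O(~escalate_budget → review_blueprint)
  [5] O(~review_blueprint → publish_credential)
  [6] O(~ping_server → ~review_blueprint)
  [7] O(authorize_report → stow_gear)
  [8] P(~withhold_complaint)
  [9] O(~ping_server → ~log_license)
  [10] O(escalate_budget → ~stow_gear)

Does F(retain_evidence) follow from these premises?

From premise 2 we have O(~revoke_protocol).
Premise 3 is O(~authorize_report → revoke_protocol); contrapositively O(~revoke_protocol → authorize_report). Since O(~revoke_protocol) holds, K gives O(authorize_report).
Applying K to premise 7 (O(authorize_report → stow_gear)) and O(authorize_report) yields O(stow_gear).
Premise 10 is O(escalate_budget → ~stow_gear); contrapositively O(stow_gear → ~escalate_budget). Since O(stow_gear) holds, K gives O(~escalate_budget).
Premise 4 is O(~escalate_budget → review_blueprint); since O(~escalate_budget), deontic closure gives O(review_blueprint).
Premise 6 is O(~ping_server → ~review_blueprint); contrapositively O(review_blueprint → ping_server). Since O(review_blueprint) holds, K gives O(ping_server).
The contrapositive of premise 1 (O(retain_evidence → ~ping_server)) is O(ping_server → ~retain_evidence), and O(ping_server) is already established, so O(~retain_evidence).
Premises 5, 8, 9 do not contribute to this derivation.
So O(~retain_evidence) holds, i.e. F(retain_evidence). The claim follows.

Yes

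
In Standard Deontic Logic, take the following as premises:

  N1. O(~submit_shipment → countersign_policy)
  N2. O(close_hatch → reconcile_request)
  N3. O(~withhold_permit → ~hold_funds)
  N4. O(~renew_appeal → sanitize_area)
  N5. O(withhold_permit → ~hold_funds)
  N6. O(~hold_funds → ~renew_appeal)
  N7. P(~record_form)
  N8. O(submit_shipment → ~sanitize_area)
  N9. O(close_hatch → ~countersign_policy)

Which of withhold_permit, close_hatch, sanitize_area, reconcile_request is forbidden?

close_hatch

Premises 5 and 3 are O(withhold_permit → ~hold_funds) and O(~withhold_permit → ~hold_funds); every ideal world satisfies withhold_permit or ~withhold_permit, so in either case ~hold_funds holds — hence O(~hold_funds).
Applying K to premise 6 (O(~hold_funds → ~renew_appeal)) and O(~hold_funds) yields O(~renew_appeal).
From O(~renew_appeal) and premise 4, O(~renew_appeal → sanitize_area), we obtain O(sanitize_area).
Premise 8 is O(submit_shipment → ~sanitize_area); contrapositively O(sanitize_area → ~submit_shipment). Since O(sanitize_area) holds, K gives O(~submit_shipment).
Premise 1 is O(~submit_shipment → countersign_policy); since O(~submit_shipment), deontic closure gives O(countersign_policy).
The contrapositive of premise 9 (O(close_hatch → ~countersign_policy)) is O(countersign_policy → ~close_hatch), and O(countersign_policy) is already established, so O(~close_hatch).
So O(~close_hatch) holds, i.e. close_hatch is forbidden. None of the other listed options is forbidden under the premises.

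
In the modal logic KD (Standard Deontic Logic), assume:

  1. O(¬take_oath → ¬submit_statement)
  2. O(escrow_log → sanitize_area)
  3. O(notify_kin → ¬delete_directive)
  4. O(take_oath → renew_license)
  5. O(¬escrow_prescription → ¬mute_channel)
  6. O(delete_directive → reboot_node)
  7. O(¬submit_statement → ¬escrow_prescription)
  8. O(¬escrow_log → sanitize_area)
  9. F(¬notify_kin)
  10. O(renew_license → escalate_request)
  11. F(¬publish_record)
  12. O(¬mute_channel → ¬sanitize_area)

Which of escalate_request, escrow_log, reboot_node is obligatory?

Premises 8 and 2 cover both cases: O(¬escrow_log → sanitize_area) and O(escrow_log → sanitize_area). Since ¬escrow_log ∨ escrow_log is a tautology, O(sanitize_area) follows.
The contrapositive of premise 12 (O(¬mute_channel → ¬sanitize_area)) is O(sanitize_area → mute_channel), and O(sanitize_area) is already established, so O(mute_channel).
Premise 5, O(¬escrow_prescription → ¬mute_channel), contraposes to O(mute_channel → escrow_prescription); with O(mute_channel) we get O(escrow_prescription).
The contrapositive of premise 7 (O(¬submit_statement → ¬escrow_prescription)) is O(escrow_prescription → submit_statement), and O(escrow_prescription) is already established, so O(submit_statement).
The contrapositive of premise 1 (O(¬take_oath → ¬submit_statement)) is O(submit_statement → take_oath), and O(submit_statement) is already established, so O(take_oath).
Premise 4 is O(take_oath → renew_license); since O(take_oath), deontic closure gives O(renew_license).
Applying K to premise 10 (O(renew_license → escalate_request)) and O(renew_license) yields O(escalate_request).
So O(escalate_request) holds — escalate_request is obligatory. None of the other listed options is made obligatory by any chain of premises.

escalate_request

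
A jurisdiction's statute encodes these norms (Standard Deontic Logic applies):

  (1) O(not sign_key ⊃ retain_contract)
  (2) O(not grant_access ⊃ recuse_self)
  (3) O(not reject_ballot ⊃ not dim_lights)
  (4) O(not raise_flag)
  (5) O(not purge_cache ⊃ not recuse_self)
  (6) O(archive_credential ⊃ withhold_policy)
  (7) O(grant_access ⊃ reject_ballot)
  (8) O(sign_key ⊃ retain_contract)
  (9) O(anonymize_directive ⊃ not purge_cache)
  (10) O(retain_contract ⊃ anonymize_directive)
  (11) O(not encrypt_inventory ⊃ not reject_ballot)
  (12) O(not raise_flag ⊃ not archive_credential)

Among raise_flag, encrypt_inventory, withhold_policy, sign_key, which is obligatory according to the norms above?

Premises 1 and 8 are O(not sign_key ⊃ retain_contract) and O(sign_key ⊃ retain_contract); every ideal world satisfies not sign_key or sign_key, so in either case retain_contract holds — hence O(retain_contract).
From O(retain_contract) and premise 10, O(retain_contract ⊃ anonymize_directive), we obtain O(anonymize_directive).
With premise 9, O(anonymize_directive ⊃ not purge_cache), the K-axiom yields O(not purge_cache).
Premise 5 is O(not purge_cache ⊃ not recuse_self); since O(not purge_cache), deontic closure gives O(not recuse_self).
The contrapositive of premise 2 (O(not grant_access ⊃ recuse_self)) is O(not recuse_self ⊃ grant_access), and O(not recuse_self) is already established, so O(grant_access).
Applying K to premise 7 (O(grant_access ⊃ reject_ballot)) and O(grant_access) yields O(reject_ballot).
The contrapositive of premise 11 (O(not encrypt_inventory ⊃ not reject_ballot)) is O(reject_ballot ⊃ encrypt_inventory), and O(reject_ballot) is already established, so O(encrypt_inventory).
So O(encrypt_inventory) holds — encrypt_inventory is obligatory. None of the other listed options is made obligatory by any chain of premises.

encrypt_inventory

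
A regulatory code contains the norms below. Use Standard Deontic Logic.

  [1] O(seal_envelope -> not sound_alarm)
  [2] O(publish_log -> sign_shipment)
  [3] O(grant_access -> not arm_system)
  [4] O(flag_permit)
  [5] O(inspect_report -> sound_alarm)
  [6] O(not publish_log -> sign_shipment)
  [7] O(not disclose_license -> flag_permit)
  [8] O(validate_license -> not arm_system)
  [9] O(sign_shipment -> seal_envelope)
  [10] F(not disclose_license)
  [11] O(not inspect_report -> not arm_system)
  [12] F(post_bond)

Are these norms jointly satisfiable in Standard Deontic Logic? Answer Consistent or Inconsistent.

Consistent

Premise 7 is O(not disclose_license -> flag_permit); even if O(flag_permit) held, inferring O(not disclose_license) would be affirming the consequent — invalid.
So O(not disclose_license) is not derivable, and the apparent clash with O(disclose_license) does not arise.
A world satisfying every obligation exists (e.g. arm_system=false, disclose_license=true, flag_permit=true, grant_access=false, inspect_report=false, post_bond=false, publish_log=false, seal_envelope=true, sign_shipment=true, sound_alarm=false, validate_license=false); no atom is both obligatory and forbidden, so the set is consistent.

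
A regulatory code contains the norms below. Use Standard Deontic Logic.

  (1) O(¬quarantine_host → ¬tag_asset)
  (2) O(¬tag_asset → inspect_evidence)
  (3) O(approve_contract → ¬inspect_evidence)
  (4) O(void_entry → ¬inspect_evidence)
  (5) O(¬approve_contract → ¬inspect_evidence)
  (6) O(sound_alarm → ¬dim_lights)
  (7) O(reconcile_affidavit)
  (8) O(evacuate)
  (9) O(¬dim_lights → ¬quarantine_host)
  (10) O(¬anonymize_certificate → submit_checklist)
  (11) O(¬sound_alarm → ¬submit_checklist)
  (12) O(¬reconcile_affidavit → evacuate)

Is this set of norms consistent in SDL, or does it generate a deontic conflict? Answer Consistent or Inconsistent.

Consistent

Premise 12 is O(¬reconcile_affidavit → evacuate); even if O(evacuate) held, inferring O(¬reconcile_affidavit) would be affirming the consequent — invalid.
So O(¬reconcile_affidavit) is not derivable, and the apparent clash with O(reconcile_affidavit) does not arise.
A world satisfying every obligation exists (e.g. anonymize_certificate=true, approve_contract=false, dim_lights=true, evacuate=true, inspect_evidence=false, quarantine_host=true, reconcile_affidavit=true, sound_alarm=false, submit_checklist=false, tag_asset=true, void_entry=false); no atom is both obligatory and forbidden, so the set is consistent.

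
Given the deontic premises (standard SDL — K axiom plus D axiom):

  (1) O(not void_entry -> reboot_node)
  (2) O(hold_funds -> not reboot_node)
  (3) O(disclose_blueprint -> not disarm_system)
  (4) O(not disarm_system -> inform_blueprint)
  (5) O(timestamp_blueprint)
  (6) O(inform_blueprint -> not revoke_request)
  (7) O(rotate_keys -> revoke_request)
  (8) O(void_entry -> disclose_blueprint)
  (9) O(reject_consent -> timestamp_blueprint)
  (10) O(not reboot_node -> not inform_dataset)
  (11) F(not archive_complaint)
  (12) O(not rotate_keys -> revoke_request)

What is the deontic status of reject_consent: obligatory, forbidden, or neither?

Neither

Premise 9 is O(reject_consent -> timestamp_blueprint); even if O(timestamp_blueprint) held, inferring O(reject_consent) would be affirming the consequent — invalid.
No premise or chain of K-axiom applications forces O(reject_consent), and none forces O(not reject_consent). So reject_consent is neither obligatory nor forbidden under these norms.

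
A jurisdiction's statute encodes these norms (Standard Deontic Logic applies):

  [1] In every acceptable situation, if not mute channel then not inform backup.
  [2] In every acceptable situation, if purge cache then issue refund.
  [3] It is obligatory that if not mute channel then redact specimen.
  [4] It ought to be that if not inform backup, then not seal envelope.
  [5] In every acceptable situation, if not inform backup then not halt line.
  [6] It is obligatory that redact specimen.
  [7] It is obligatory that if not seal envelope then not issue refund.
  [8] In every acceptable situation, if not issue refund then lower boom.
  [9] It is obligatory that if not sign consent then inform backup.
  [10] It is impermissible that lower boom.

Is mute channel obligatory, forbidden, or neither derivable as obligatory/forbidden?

F(lower_boom) at premise 10 means O(¬lower_boom).
The contrapositive of premise 8 (O(¬issue_refund → lower_boom)) is O(¬lower_boom → issue_refund), and O(¬lower_boom) is already established, so O(issue_refund).
Premise 7 is O(¬seal_envelope → ¬issue_refund); contrapositively O(issue_refund → seal_envelope). Since O(issue_refund) holds, K gives O(seal_envelope).
The contrapositive of premise 4 (O(¬inform_backup → ¬seal_envelope)) is O(seal_envelope → inform_backup), and O(seal_envelope) is already established, so O(inform_backup).
Premise 1 is O(¬mute_channel → ¬inform_backup); contrapositively O(inform_backup → mute_channel). Since O(inform_backup) holds, K gives O(mute_channel).
Premises 2, 3, 5, 6, 9 do not contribute to this derivation.
Hence mute_channel is obligatory.

Obligatory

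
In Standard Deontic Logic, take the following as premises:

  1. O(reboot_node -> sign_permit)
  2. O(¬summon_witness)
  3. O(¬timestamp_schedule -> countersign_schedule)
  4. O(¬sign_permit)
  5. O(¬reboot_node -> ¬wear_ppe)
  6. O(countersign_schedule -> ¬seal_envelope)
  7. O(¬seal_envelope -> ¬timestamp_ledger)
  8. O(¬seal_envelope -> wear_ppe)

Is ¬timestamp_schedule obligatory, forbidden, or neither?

From premise 4 we have O(¬sign_permit).
Premise 1, O(reboot_node -> sign_permit), contraposes to O(¬sign_permit -> ¬reboot_node); with O(¬sign_permit) we get O(¬reboot_node).
From O(¬reboot_node) and premise 5, O(¬reboot_node -> ¬wear_ppe), we obtain O(¬wear_ppe).
Premise 8, O(¬seal_envelope -> wear_ppe), contraposes to O(¬wear_ppe -> seal_envelope); with O(¬wear_ppe) we get O(seal_envelope).
The contrapositive of premise 6 (O(countersign_schedule -> ¬seal_envelope)) is O(seal_envelope -> ¬countersign_schedule), and O(seal_envelope) is already established, so O(¬countersign_schedule).
Premise 3 is O(¬timestamp_schedule -> countersign_schedule); contrapositively O(¬countersign_schedule -> timestamp_schedule). Since O(¬countersign_schedule) holds, K gives O(timestamp_schedule).
Premises 2, 7 do not contribute to this derivation.
Thus O(timestamp_schedule), which is F(¬timestamp_schedule): ¬timestamp_schedule is forbidden.

Forbidden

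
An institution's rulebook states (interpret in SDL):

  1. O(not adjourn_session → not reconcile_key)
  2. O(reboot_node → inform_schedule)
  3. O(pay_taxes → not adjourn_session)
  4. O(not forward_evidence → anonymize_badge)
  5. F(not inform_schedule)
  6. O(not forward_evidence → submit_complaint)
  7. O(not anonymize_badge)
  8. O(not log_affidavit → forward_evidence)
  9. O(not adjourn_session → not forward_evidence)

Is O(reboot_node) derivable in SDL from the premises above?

Premise 2 is O(reboot_node → inform_schedule); even if O(inform_schedule) held, inferring O(reboot_node) would be affirming the consequent — invalid.
No other premise forces O(reboot_node). An ideal world satisfying every premise can still have reboot_node false, so O(reboot_node) is not derivable.

No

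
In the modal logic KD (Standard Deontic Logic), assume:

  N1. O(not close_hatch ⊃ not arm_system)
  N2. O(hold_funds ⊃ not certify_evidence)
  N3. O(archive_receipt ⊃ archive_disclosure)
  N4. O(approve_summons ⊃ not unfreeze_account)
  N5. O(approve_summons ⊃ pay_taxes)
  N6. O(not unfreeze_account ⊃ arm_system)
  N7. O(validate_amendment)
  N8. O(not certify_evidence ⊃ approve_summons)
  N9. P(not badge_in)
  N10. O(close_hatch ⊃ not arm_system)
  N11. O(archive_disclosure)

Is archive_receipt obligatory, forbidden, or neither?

Premise 3 is O(archive_receipt ⊃ archive_disclosure); even if O(archive_disclosure) held, inferring O(archive_receipt) would be affirming the consequent — invalid.
No premise or chain of K-axiom applications forces O(archive_receipt), and none forces O(not archive_receipt). So archive_receipt is neither obligatory nor forbidden under these norms.

Neither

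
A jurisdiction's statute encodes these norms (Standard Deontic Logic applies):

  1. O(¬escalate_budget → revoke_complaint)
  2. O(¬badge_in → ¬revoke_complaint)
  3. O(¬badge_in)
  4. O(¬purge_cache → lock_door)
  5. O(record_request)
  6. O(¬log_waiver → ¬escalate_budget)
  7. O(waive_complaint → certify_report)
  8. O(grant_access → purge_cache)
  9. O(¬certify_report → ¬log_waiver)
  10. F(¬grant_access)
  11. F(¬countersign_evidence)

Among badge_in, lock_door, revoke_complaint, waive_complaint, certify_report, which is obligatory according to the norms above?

Premise 3 states O(¬badge_in) outright.
Premise 2 is O(¬badge_in → ¬revoke_complaint); since O(¬badge_in), deontic closure gives O(¬revoke_complaint).
Premise 1, O(¬escalate_budget → revoke_complaint), contraposes to O(¬revoke_complaint → escalate_budget); with O(¬revoke_complaint) we get O(escalate_budget).
Premise 6, O(¬log_waiver → ¬escalate_budget), contraposes to O(escalate_budget → log_waiver); with O(escalate_budget) we get O(log_waiver).
Premise 9 is O(¬certify_report → ¬log_waiver); contrapositively O(log_waiver → certify_report). Since O(log_waiver) holds, K gives O(certify_report).
So O(certify_report) holds — certify_report is obligatory. None of the other listed options is made obligatory by any chain of premises.

certify_report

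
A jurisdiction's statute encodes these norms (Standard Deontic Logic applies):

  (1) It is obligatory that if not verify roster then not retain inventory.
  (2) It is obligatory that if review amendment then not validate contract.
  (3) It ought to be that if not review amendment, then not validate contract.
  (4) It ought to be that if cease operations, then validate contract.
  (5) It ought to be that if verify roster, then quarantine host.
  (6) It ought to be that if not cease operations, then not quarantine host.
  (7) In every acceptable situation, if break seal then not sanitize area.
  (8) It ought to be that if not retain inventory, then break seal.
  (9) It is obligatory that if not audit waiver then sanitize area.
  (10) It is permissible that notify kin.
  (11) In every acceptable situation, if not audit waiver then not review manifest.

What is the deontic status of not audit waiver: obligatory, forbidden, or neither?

Premises 3 and 2 are O(¬review_amendment → ¬validate_contract) and O(review_amendment → ¬validate_contract); every ideal world satisfies ¬review_amendment or review_amendment, so in either case ¬validate_contract holds — hence O(¬validate_contract).
Premise 4, O(cease_operations → validate_contract), contraposes to O(¬validate_contract → ¬cease_operations); with O(¬validate_contract) we get O(¬cease_operations).
Applying K to premise 6 (O(¬cease_operations → ¬quarantine_host)) and O(¬cease_operations) yields O(¬quarantine_host).
The contrapositive of premise 5 (O(verify_roster → quarantine_host)) is O(¬quarantine_host → ¬verify_roster), and O(¬quarantine_host) is already established, so O(¬verify_roster).
With premise 1, O(¬verify_roster → ¬retain_inventory), the K-axiom yields O(¬retain_inventory).
Applying K to premise 8 (O(¬retain_inventory → break_seal)) and O(¬retain_inventory) yields O(break_seal).
Applying K to premise 7 (O(break_seal → ¬sanitize_area)) and O(break_seal) yields O(¬sanitize_area).
The contrapositive of premise 9 (O(¬audit_waiver → sanitize_area)) is O(¬sanitize_area → audit_waiver), and O(¬sanitize_area) is already established, so O(audit_waiver).
Premises 10, 11 do not contribute to this derivation.
Thus O(audit_waiver), which is F(¬audit_waiver): ¬audit_waiver is forbidden.

Forbidden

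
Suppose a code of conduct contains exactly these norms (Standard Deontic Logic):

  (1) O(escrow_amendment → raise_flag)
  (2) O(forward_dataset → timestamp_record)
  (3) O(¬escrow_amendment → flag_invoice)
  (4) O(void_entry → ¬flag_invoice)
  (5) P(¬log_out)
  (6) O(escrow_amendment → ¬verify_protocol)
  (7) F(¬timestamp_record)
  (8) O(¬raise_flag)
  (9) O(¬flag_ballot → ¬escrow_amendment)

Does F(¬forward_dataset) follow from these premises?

Premise 2 is O(forward_dataset → timestamp_record); even if O(timestamp_record) held, inferring O(forward_dataset) would be affirming the consequent — invalid.
No other premise forces O(forward_dataset). An ideal world satisfying every premise can still have ¬forward_dataset true, so F(¬forward_dataset) is not derivable.

No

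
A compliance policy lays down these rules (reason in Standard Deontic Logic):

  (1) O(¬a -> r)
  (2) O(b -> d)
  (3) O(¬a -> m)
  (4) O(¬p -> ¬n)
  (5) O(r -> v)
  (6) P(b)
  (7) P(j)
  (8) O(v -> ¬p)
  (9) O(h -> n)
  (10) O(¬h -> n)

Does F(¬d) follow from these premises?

No

Premise 2 is O(b -> d), but O(b) is not derivable from the premises (the permission P(b) asserts only ¬O(¬b), not O(b)), so it does not yield O(d).
No other premise forces O(d). An ideal world satisfying every premise can still have ¬d true, so F(¬d) is not derivable.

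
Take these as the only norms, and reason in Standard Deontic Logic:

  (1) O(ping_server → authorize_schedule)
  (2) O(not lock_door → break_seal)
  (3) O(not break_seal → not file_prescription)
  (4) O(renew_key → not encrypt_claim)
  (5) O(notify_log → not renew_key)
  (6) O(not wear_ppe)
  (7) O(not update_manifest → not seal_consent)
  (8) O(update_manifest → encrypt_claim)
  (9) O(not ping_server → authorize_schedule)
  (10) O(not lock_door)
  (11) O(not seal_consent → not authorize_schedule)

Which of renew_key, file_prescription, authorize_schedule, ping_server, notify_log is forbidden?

renew_key

By case analysis on ping_server: premise 1 gives O(ping_server → authorize_schedule) and premise 9 gives O(not ping_server → authorize_schedule), so O(authorize_schedule) either way.
Premise 11, O(not seal_consent → not authorize_schedule), contraposes to O(authorize_schedule → seal_consent); with O(authorize_schedule) we get O(seal_consent).
Premise 7, O(not update_manifest → not seal_consent), contraposes to O(seal_consent → update_manifest); with O(seal_consent) we get O(update_manifest).
From O(update_manifest) and premise 8, O(update_manifest → encrypt_claim), we obtain O(encrypt_claim).
Premise 4 is O(renew_key → not encrypt_claim); contrapositively O(encrypt_claim → not renew_key). Since O(encrypt_claim) holds, K gives O(not renew_key).
So O(not renew_key) holds, i.e. renew_key is forbidden. None of the other listed options is forbidden under the premises.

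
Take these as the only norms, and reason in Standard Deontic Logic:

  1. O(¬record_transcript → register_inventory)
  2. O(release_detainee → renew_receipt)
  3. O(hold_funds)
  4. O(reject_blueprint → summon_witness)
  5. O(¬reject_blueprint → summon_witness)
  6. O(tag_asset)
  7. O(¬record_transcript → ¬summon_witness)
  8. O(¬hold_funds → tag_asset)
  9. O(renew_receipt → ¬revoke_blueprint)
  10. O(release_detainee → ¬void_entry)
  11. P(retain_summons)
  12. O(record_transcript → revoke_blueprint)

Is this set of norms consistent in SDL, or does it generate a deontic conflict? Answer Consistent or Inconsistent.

Consistent

Premise 8 is O(¬hold_funds → tag_asset); even if O(tag_asset) held, inferring O(¬hold_funds) would be affirming the consequent — invalid.
So O(¬hold_funds) is not derivable, and the apparent clash with O(hold_funds) does not arise.
A world satisfying every obligation exists (e.g. hold_funds=true, record_transcript=true, register_inventory=false, reject_blueprint=false, release_detainee=false, renew_receipt=false, retain_summons=false, revoke_blueprint=true, summon_witness=true, tag_asset=true, void_entry=false); no atom is both obligatory and forbidden, so the set is consistent.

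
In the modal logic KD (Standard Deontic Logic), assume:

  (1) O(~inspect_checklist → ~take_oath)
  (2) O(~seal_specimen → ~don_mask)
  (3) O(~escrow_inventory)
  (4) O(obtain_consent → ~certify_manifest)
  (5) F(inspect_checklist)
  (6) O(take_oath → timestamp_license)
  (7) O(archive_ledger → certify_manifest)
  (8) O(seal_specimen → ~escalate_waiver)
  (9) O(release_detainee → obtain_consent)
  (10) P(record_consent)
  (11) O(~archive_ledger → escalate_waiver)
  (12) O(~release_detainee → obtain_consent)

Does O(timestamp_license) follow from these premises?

Premise 6 is O(take_oath → timestamp_license), but O(take_oath) is not derivable from the premises, so it does not yield O(timestamp_license).
No other premise forces O(timestamp_license). An ideal world satisfying every premise can still have timestamp_license false, so O(timestamp_license) is not derivable.

No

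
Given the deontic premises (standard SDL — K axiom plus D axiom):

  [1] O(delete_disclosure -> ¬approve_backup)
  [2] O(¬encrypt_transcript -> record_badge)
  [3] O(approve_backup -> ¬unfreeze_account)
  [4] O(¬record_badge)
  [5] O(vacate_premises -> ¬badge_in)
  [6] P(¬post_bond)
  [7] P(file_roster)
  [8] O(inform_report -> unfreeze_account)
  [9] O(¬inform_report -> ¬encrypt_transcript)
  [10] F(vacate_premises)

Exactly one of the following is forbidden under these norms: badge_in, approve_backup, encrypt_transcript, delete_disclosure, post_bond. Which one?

approve_backup

From premise 4 we have O(¬record_badge).
Premise 2 is O(¬encrypt_transcript -> record_badge); contrapositively O(¬record_badge -> encrypt_transcript). Since O(¬record_badge) holds, K gives O(encrypt_transcript).
Premise 9, O(¬inform_report -> ¬encrypt_transcript), contraposes to O(encrypt_transcript -> inform_report); with O(encrypt_transcript) we get O(inform_report).
With premise 8, O(inform_report -> unfreeze_account), the K-axiom yields O(unfreeze_account).
The contrapositive of premise 3 (O(approve_backup -> ¬unfreeze_account)) is O(unfreeze_account -> ¬approve_backup), and O(unfreeze_account) is already established, so O(¬approve_backup).
So O(¬approve_backup) holds, i.e. approve_backup is forbidden. None of the other listed options is forbidden under the premises.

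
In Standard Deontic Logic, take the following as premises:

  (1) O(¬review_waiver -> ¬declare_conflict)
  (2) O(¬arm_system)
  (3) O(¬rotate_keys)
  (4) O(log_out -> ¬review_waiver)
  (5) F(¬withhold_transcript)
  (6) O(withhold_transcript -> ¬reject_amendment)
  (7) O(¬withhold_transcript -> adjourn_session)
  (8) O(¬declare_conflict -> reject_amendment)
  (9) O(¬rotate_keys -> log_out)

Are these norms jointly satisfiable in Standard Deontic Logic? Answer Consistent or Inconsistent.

Inconsistent

Premise 5 is F(¬withhold_transcript), i.e. O(withhold_transcript).
From O(withhold_transcript) and premise 6, O(withhold_transcript -> ¬reject_amendment), we obtain O(¬reject_amendment).
The contrapositive of premise 8 (O(¬declare_conflict -> reject_amendment)) is O(¬reject_amendment -> declare_conflict), and O(¬reject_amendment) is already established, so O(declare_conflict).
Premise 1, O(¬review_waiver -> ¬declare_conflict), contraposes to O(declare_conflict -> review_waiver); with O(declare_conflict) we get O(review_waiver).
Premise 4 is O(log_out -> ¬review_waiver); contrapositively O(review_waiver -> ¬log_out). Since O(review_waiver) holds, K gives O(¬log_out).
The contrapositive of premise 9 (O(¬rotate_keys -> log_out)) is O(¬log_out -> rotate_keys), and O(¬log_out) is already established, so O(rotate_keys).
However, premise 3 gives O(¬rotate_keys).
We now have both O(rotate_keys) and O(¬rotate_keys) — rotate_keys is simultaneously obligatory and forbidden, violating the D-axiom.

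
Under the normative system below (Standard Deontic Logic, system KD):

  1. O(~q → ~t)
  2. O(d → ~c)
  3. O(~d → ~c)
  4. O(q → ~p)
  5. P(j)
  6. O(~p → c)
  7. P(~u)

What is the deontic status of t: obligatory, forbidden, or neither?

Forbidden

Premises 2 and 3 cover both cases: O(d → ~c) and O(~d → ~c). Since d ∨ ~d is a tautology, O(~c) follows.
Premise 6 is O(~p → c); contrapositively O(~c → p). Since O(~c) holds, K gives O(p).
Premise 4 is O(q → ~p); contrapositively O(p → ~q). Since O(p) holds, K gives O(~q).
With premise 1, O(~q → ~t), the K-axiom yields O(~t).
Premises 5, 7 do not contribute to this derivation.
Thus O(~t), which is F(t): t is forbidden.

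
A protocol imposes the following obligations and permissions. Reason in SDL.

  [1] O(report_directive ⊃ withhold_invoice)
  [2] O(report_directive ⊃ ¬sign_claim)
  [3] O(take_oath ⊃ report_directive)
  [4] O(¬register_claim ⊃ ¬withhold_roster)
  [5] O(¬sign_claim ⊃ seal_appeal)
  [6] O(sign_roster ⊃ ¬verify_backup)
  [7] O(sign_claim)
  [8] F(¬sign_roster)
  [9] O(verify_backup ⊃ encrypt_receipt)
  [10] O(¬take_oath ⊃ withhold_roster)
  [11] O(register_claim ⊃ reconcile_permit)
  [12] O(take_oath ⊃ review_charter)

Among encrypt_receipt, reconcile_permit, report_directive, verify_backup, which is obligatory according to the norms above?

Premise 7 gives O(sign_claim).
The contrapositive of premise 2 (O(report_directive ⊃ ¬sign_claim)) is O(sign_claim ⊃ ¬report_directive), and O(sign_claim) is already established, so O(¬report_directive).
Premise 3 is O(take_oath ⊃ report_directive); contrapositively O(¬report_directive ⊃ ¬take_oath). Since O(¬report_directive) holds, K gives O(¬take_oath).
From O(¬take_oath) and premise 10, O(¬take_oath ⊃ withhold_roster), we obtain O(withhold_roster).
The contrapositive of premise 4 (O(¬register_claim ⊃ ¬withhold_roster)) is O(withhold_roster ⊃ register_claim), and O(withhold_roster) is already established, so O(register_claim).
From O(register_claim) and premise 11, O(register_claim ⊃ reconcile_permit), we obtain O(reconcile_permit).
So O(reconcile_permit) holds — reconcile_permit is obligatory. None of the other listed options is made obligatory by any chain of premises.

reconcile_permit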